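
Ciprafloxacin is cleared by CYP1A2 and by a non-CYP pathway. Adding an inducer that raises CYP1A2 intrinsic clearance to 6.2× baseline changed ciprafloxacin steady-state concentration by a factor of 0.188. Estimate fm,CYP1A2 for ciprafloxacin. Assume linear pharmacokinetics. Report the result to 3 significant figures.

0.831

CL'/CL = 1 / 0.188 = 5.319
6.2·fm + (1 − fm) = 5.319
fm = (5.319 − 1) / (6.2 − 1) = 0.831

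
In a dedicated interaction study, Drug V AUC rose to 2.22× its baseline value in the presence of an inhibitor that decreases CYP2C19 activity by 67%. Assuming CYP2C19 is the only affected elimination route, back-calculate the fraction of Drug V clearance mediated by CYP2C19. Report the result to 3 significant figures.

0.820

CL'/CL = 1 / 2.22 = 0.4505
0.33·fm + (1 − fm) = 0.4505
fm = (0.4505 − 1) / (0.33 − 1) = 0.820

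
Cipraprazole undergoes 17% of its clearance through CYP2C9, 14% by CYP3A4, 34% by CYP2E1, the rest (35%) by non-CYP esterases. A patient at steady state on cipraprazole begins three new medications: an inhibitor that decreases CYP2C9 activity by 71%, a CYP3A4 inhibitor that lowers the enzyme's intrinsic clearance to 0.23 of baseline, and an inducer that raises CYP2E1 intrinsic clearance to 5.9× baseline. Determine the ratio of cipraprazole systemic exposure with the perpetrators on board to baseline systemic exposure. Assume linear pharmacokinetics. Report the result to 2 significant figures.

CYP2C9: 0.17 × 0.29 = 0.0493
CYP3A4: 0.14 × 0.23 = 0.0322
CYP2E1: 0.34 × 5.9 = 2.006
Other: 0.35 (unchanged)
Relative clearance = 0.0493 + 0.0322 + 2.006 + 0.35 = 2.4375.
Systemic exposure ∝ 1/CL: fold-change = 1 / 2.4375 = 0.41.

0.41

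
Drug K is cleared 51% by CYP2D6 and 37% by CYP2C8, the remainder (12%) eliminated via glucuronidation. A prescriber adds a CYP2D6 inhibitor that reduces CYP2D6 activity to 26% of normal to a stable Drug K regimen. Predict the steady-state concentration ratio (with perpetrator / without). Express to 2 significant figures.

1.6

CYP2D6: 0.51 × 0.26 = 0.1326
CYP2C8: 0.37 (unchanged)
Other: 0.12 (unchanged)
CL_new/CL_old = 0.1326 + 0.37 + 0.12 = 0.6226.
Since steady-state concentration ∝ 1/CL, the ratio is 1 / 0.6226 = 1.6.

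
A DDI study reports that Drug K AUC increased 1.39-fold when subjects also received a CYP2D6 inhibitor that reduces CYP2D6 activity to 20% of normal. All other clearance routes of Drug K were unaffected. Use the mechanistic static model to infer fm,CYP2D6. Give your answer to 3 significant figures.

Let x = fm,CYP2D6. Because AUC ∝ 1/CL, relative clearance fell to 1/1.39 = 0.7194.
Only the CYP2D6 route changed, so 0.7194 = x·0.2 + (1 − x), giving x = 0.351.

0.351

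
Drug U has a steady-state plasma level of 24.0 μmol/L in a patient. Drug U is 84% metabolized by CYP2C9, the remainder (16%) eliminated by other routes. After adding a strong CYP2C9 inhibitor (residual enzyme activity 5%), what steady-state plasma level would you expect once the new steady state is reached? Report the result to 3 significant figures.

The CYP2C9 pathway (84% of clearance) drops to 0.05× activity: 0.84 × 0.05 = 0.042.
Non-CYP routes (16%) are unchanged.
Relative clearance = 0.042 + 0.16 = 0.202.
New steady-state plasma level = baseline ÷ relative clearance = 24.0 / 0.202 = 119 μmol/L.

119 μmol/L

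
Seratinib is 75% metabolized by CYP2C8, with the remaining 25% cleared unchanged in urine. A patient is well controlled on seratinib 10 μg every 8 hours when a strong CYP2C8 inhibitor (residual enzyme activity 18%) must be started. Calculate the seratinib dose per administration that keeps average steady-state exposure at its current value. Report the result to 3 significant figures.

3.85 μg

CYP2C8: 0.75 × 0.18 = 0.135
Other: 0.25 (unchanged)
CL_new/CL_old = 0.135 + 0.25 = 0.385.
Exposure is unchanged when dose changes in proportion to clearance. New dose = 10 μg × 0.385 = 3.85 μg.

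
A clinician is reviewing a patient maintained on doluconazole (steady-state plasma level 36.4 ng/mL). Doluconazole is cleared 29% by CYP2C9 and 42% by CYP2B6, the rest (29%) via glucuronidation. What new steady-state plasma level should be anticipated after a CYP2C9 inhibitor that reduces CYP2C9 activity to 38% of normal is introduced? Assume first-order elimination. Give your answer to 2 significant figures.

CYP2C9: 0.29 × 0.38 = 0.1102
CYP2B6: 0.42 (unchanged)
Other: 0.29 (unchanged)
Relative clearance = 0.1102 + 0.42 + 0.29 = 0.8202.
Steady-state plasma level ∝ 1/CL, so new value = 36.4 / 0.8202 = 44 ng/mL.

44 ng/mL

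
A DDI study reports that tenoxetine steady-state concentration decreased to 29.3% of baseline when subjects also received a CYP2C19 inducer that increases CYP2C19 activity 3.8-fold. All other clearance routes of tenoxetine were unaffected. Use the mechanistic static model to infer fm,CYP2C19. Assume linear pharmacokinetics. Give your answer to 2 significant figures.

0.86

Let x = fm,CYP2C19. Because steady-state concentration ∝ 1/CL, relative clearance rose to 1/0.293 = 3.413.
Only the CYP2C19 route changed, so 3.413 = x·3.8 + (1 − x), giving x = 0.86.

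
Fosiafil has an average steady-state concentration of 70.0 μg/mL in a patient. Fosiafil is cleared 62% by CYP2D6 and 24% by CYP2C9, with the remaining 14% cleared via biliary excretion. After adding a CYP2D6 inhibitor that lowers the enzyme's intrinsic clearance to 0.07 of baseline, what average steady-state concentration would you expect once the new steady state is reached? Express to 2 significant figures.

1.7 × 10² μg/mL

The CYP2D6 pathway (62% of clearance) drops to 0.07× activity: 0.62 × 0.07 = 0.0434.
CYP2C9 (24%) and the residual 14% are unaffected.
Relative clearance = 0.0434 + 0.24 + 0.14 = 0.4234.
With dosing unchanged, average steady-state concentration scales as 1/CL: 70.0 / 0.4234 = 1.7 × 10² μg/mL.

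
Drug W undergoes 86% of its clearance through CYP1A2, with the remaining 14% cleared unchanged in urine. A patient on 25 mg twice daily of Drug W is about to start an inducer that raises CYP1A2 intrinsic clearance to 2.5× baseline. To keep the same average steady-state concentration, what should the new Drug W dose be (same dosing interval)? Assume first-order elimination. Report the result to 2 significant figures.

The CYP1A2 pathway (86% of clearance) rises to 2.5× activity: 0.86 × 2.5 = 2.15.
Non-CYP routes (14%) are unchanged.
New clearance relative to baseline: 2.15 + 0.14 = 2.29.
To maintain the same steady-state level, dose must scale with clearance: new dose = 25 × 2.29 = 57 mg.

57 mg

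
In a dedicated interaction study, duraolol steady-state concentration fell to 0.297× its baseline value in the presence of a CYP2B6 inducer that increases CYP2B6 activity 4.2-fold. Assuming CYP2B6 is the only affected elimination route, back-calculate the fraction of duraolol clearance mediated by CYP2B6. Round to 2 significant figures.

Let fm be the CYP2B6 fraction. New clearance relative to baseline = fm × 4.2 + (1 − fm).
Steady-state concentration ratio = 1 / (new CL fraction), so new CL fraction = 1 / 0.297 = 3.367.
fm × 4.2 + 1 − fm = 3.367  ⇒  fm × (4.2 − 1) = 2.367  ⇒  fm = 0.74.

0.74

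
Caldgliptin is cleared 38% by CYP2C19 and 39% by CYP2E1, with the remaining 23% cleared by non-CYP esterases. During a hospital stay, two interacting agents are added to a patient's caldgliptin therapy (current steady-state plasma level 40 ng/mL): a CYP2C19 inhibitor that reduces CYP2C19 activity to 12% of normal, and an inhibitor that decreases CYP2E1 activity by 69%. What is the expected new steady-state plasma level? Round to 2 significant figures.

The CYP2C19 pathway (38% of clearance) falls to 0.12× activity: 0.38 × 0.12 = 0.0456.
The CYP2E1 pathway (39% of clearance) drops to 0.31× activity: 0.39 × 0.31 = 0.1209.
Non-CYP routes (23%) are unchanged.
New clearance relative to baseline: 0.0456 + 0.1209 + 0.23 = 0.3965.
New steady-state plasma level = 40 / 0.3965 = 1.0 × 10² ng/mL (concentration scales inversely with clearance).

1.0 × 10² ng/mL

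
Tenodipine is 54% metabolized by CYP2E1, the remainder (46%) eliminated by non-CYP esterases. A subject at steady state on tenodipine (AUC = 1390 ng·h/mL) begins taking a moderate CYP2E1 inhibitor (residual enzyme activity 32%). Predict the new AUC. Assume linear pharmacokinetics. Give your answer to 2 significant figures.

2.2 × 10³ ng·h/mL

CYP2E1: 0.54 × 0.32 = 0.1728
Other: 0.46 (unchanged)
CL_new/CL_old = 0.1728 + 0.46 = 0.6328.
With dosing unchanged, AUC scales as 1/CL: 1390 / 0.6328 = 2.2 × 10³ ng·h/mL.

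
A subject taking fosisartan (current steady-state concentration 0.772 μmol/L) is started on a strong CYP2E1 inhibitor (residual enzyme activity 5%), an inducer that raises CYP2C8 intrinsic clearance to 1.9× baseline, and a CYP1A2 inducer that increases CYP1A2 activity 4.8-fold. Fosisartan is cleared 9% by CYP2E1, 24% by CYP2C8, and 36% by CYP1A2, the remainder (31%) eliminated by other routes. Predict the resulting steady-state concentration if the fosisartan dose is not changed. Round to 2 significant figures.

0.31 μmol/L

The CYP2E1 pathway (9% of clearance) drops to 0.05× activity: 0.09 × 0.05 = 0.0045.
The CYP2C8 pathway (24% of clearance) rises to 1.9× activity: 0.24 × 1.9 = 0.456.
The CYP1A2 pathway (36% of clearance) rises to 4.8× activity: 0.36 × 4.8 = 1.728.
Non-CYP routes (31%) are unchanged.
CL_new/CL_old = 0.0045 + 0.456 + 1.728 + 0.31 = 2.4985.
Dividing the baseline by the relative clearance: 0.772 / 2.4985 = 0.31 μmol/L.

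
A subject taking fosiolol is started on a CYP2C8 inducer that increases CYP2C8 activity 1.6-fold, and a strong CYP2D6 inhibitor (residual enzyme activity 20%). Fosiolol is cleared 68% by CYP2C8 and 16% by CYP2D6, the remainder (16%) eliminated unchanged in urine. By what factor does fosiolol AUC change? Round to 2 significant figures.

0.78

The CYP2C8 pathway (68% of clearance) is boosted to 1.6× activity: 0.68 × 1.6 = 1.088.
The CYP2D6 pathway (16% of clearance) falls to 0.2× activity: 0.16 × 0.2 = 0.032.
The remaining 16% of clearance is unaffected.
CL_new/CL_old = 1.088 + 0.032 + 0.16 = 1.28.
AUC ∝ 1/CL: fold-change = 1 / 1.28 = 0.78.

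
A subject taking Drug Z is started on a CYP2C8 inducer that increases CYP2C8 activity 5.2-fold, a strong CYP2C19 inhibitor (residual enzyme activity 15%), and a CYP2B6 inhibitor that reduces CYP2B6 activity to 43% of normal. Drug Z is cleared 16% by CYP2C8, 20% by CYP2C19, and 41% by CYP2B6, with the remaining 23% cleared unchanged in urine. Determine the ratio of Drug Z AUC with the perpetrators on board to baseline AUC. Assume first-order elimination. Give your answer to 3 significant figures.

The CYP2C8 pathway (16% of clearance) rises to 5.2× activity: 0.16 × 5.2 = 0.832.
The CYP2C19 pathway (20% of clearance) drops to 0.15× activity: 0.2 × 0.15 = 0.03.
The CYP2B6 pathway (41% of clearance) falls to 0.43× activity: 0.41 × 0.43 = 0.1763.
Non-CYP routes (23%) are unchanged.
New clearance relative to baseline: 0.832 + 0.03 + 0.1763 + 0.23 = 1.2683.
Net AUC ratio = 1 / 1.2683 = 0.788.

0.788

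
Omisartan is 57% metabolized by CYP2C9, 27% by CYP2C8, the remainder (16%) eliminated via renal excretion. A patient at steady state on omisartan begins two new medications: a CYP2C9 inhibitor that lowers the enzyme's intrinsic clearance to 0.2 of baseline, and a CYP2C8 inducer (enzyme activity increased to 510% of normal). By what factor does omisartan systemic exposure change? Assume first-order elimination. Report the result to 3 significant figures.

0.606

The CYP2C9 pathway (57% of clearance) falls to 0.2× activity: 0.57 × 0.2 = 0.114.
The CYP2C8 pathway (27% of clearance) increases to 5.1× activity: 0.27 × 5.1 = 1.377.
The remaining 16% of clearance is unaffected.
Relative clearance = 0.114 + 1.377 + 0.16 = 1.651.
Because systemic exposure varies inversely with clearance, the combined effect is 1 / 1.651 = 0.606.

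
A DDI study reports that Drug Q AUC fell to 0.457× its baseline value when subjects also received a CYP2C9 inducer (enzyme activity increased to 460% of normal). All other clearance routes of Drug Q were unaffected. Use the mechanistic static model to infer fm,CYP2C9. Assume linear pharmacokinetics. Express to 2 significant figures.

0.33

CL'/CL = 1 / 0.457 = 2.188
4.6·fm + (1 − fm) = 2.188
fm = (2.188 − 1) / (4.6 − 1) = 0.33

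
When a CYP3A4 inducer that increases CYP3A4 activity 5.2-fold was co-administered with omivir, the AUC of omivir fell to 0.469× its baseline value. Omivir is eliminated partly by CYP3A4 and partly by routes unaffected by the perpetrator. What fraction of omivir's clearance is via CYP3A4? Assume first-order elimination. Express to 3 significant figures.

0.270

Call the CYP3A4 fraction fm. After the interaction, CL_new/CL_old = fm × 5.2 + (1 − fm).
AUC ratio = 1 / (new CL fraction), so new CL fraction = 1 / 0.469 = 2.132.
fm × 5.2 + 1 − fm = 2.132  ⇒  fm × (5.2 − 1) = 1.132  ⇒  fm = 0.270.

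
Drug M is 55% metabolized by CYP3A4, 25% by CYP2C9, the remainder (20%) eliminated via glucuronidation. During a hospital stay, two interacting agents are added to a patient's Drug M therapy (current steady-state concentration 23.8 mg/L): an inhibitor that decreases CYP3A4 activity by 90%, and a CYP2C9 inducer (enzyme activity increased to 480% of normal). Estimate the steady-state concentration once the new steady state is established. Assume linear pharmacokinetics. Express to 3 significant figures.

16.4 mg/L

CYP3A4: 0.55 × 0.1 = 0.055
CYP2C9: 0.25 × 4.8 = 1.2
Other: 0.2 (unchanged)
CL_new/CL_old = 0.055 + 1.2 + 0.2 = 1.455.
Steady-state concentration ∝ 1/CL: new value = 23.8 / 1.455 = 16.4 mg/L.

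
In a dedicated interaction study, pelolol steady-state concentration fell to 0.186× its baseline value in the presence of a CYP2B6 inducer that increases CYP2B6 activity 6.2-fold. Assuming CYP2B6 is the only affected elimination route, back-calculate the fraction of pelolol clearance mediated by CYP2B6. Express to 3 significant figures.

0.842

Let x = fm,CYP2B6. Because steady-state concentration ∝ 1/CL, relative clearance rose to 1/0.186 = 5.376.
Only the CYP2B6 route changed, so 5.376 = x·6.2 + (1 − x), giving x = 0.842.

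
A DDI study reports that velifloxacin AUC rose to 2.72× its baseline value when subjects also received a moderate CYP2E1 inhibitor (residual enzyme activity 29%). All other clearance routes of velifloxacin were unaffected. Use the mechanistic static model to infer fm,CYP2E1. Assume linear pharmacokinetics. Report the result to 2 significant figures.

0.89

Let x = fm,CYP2E1. Because AUC ∝ 1/CL, relative clearance fell to 1/2.72 = 0.3676.
Setting x·0.29 + (1 − x) = 0.3676 and solving: x = (0.3676 − 1)/(0.29 − 1) = 0.89.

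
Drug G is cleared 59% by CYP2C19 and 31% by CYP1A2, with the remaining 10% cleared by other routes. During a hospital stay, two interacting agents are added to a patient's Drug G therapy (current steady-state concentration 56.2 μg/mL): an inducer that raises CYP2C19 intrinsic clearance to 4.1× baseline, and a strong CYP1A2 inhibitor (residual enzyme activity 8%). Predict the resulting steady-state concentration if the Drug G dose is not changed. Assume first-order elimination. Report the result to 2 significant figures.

CYP2C19: 0.59 × 4.1 = 2.419
CYP1A2: 0.31 × 0.08 = 0.0248
Other: 0.1 (unchanged)
New clearance relative to baseline: 2.419 + 0.0248 + 0.1 = 2.5438.
Dividing the baseline by the relative clearance: 56.2 / 2.5438 = 22 μg/mL.

22 μg/mL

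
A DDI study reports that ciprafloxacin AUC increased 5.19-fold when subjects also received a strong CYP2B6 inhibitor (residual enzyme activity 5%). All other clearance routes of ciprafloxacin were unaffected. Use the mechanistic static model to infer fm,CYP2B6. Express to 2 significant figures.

Call the CYP2B6 fraction fm. After the interaction, CL_new/CL_old = fm × 0.05 + (1 − fm).
AUC ratio = 1 / (new CL fraction), so new CL fraction = 1 / 5.19 = 0.1927.
fm × 0.05 + 1 − fm = 0.1927  ⇒  fm × (0.05 − 1) = −0.8073  ⇒  fm = 0.85.

0.85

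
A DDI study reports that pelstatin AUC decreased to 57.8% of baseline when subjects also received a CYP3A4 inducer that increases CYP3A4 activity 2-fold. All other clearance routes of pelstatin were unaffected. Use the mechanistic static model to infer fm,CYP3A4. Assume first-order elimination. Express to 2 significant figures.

Let x = fm,CYP3A4. Because AUC ∝ 1/CL, relative clearance rose to 1/0.578 = 1.73.
Only the CYP3A4 route changed, so 1.73 = x·2 + (1 − x), giving x = 0.73.

0.73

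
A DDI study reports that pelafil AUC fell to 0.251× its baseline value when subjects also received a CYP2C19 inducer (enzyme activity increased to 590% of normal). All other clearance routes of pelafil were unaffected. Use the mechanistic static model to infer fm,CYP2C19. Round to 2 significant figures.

0.61

Write x for the fraction cleared via CYP2C19. The observed AUC change means clearance rose to 1/0.251 = 3.984 of baseline.
Only the CYP2C19 route changed, so 3.984 = x·5.9 + (1 − x), giving x = 0.61.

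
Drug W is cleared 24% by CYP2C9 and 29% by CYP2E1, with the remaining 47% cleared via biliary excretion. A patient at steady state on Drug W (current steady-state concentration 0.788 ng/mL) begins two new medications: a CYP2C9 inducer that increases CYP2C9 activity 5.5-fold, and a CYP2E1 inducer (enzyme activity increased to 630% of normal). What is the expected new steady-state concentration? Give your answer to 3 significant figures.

0.218 ng/mL

The CYP2C9 pathway (24% of clearance) rises to 5.5× activity: 0.24 × 5.5 = 1.32.
The CYP2E1 pathway (29% of clearance) is boosted to 6.3× activity: 0.29 × 6.3 = 1.827.
Non-CYP routes (47%) are unchanged.
Relative clearance = 1.32 + 1.827 + 0.47 = 3.617.
New steady-state concentration = 0.788 / 3.617 = 0.218 ng/mL (concentration scales inversely with clearance).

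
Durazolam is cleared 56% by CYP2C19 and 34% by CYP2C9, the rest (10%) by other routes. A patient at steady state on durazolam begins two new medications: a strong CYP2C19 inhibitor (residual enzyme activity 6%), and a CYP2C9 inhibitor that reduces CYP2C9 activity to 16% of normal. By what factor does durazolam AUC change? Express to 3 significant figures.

CYP2C19: 0.56 × 0.06 = 0.0336
CYP2C9: 0.34 × 0.16 = 0.0544
Other: 0.1 (unchanged)
New clearance relative to baseline: 0.0336 + 0.0544 + 0.1 = 0.188.
Because AUC varies inversely with clearance, the combined effect is 1 / 0.188 = 5.32.

5.32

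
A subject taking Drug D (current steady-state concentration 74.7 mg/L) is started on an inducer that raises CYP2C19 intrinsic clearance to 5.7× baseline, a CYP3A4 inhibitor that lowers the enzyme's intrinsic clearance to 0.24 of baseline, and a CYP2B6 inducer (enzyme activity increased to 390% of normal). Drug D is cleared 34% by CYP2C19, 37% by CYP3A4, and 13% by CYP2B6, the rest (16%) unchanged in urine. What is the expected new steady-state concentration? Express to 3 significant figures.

The CYP2C19 pathway (34% of clearance) rises to 5.7× activity: 0.34 × 5.7 = 1.938.
The CYP3A4 pathway (37% of clearance) falls to 0.24× activity: 0.37 × 0.24 = 0.0888.
The CYP2B6 pathway (13% of clearance) is boosted to 3.9× activity: 0.13 × 3.9 = 0.507.
The remaining 16% of clearance is unaffected.
New clearance relative to baseline: 1.938 + 0.0888 + 0.507 + 0.16 = 2.6938.
Steady-state concentration ∝ 1/CL: new value = 74.7 / 2.6938 = 27.7 mg/L.

27.7 mg/L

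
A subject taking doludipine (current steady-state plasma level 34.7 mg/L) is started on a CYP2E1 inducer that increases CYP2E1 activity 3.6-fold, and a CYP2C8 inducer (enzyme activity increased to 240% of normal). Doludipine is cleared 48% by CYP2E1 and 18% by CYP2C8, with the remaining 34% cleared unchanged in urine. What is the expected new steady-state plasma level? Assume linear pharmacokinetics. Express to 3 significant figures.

13.9 mg/L

CYP2E1: 0.48 × 3.6 = 1.728
CYP2C8: 0.18 × 2.4 = 0.432
Other: 0.34 (unchanged)
Relative clearance = 1.728 + 0.432 + 0.34 = 2.5.
New steady-state plasma level = 34.7 / 2.5 = 13.9 mg/L (concentration scales inversely with clearance).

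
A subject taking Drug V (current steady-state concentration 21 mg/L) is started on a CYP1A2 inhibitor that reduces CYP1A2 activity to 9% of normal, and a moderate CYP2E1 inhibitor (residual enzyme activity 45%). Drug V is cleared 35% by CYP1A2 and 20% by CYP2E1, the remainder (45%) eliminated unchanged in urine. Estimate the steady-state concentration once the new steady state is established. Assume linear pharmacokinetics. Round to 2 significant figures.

37 mg/L

The CYP1A2 pathway (35% of clearance) falls to 0.09× activity: 0.35 × 0.09 = 0.0315.
The CYP2E1 pathway (20% of clearance) drops to 0.45× activity: 0.2 × 0.45 = 0.09.
Non-CYP routes (45%) are unchanged.
Relative clearance = 0.0315 + 0.09 + 0.45 = 0.5715.
New steady-state concentration = 21 / 0.5715 = 37 mg/L (concentration scales inversely with clearance).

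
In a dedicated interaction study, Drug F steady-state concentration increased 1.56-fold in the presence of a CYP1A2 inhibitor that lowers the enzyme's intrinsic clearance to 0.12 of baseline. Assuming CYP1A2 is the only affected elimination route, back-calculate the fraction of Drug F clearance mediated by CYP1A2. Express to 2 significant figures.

0.41

CL'/CL = 1 / 1.56 = 0.641
0.12·fm + (1 − fm) = 0.641
fm = (0.641 − 1) / (0.12 − 1) = 0.41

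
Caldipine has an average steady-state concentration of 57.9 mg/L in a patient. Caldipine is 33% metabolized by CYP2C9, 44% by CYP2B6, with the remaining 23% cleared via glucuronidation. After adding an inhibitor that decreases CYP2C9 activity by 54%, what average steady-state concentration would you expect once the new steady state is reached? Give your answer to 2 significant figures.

70 mg/L

The CYP2C9 pathway (33% of clearance) falls to 0.46× activity: 0.33 × 0.46 = 0.1518.
CYP2B6 (44%) and the residual 23% are unaffected.
CL_new/CL_old = 0.1518 + 0.44 + 0.23 = 0.8218.
With dosing unchanged, average steady-state concentration scales as 1/CL: 57.9 / 0.8218 = 70 mg/L.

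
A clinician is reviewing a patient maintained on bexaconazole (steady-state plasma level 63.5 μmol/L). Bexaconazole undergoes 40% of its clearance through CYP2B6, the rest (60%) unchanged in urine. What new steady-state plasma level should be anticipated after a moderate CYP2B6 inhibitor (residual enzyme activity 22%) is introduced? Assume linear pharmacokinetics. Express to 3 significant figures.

CYP2B6: 0.4 × 0.22 = 0.088
Other: 0.6 (unchanged)
New clearance relative to baseline: 0.088 + 0.6 = 0.688.
Steady-state plasma level ∝ 1/CL, so new value = 63.5 / 0.688 = 92.3 μmol/L.

92.3 μmol/L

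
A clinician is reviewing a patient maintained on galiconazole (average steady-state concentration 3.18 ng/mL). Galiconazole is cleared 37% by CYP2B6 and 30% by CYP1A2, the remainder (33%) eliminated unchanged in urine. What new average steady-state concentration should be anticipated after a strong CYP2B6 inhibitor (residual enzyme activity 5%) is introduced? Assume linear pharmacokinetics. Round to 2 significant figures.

The CYP2B6 pathway (37% of clearance) drops to 0.05× activity: 0.37 × 0.05 = 0.0185.
CYP1A2 (30%) and the residual 33% are unaffected.
CL_new/CL_old = 0.0185 + 0.3 + 0.33 = 0.6485.
Average steady-state concentration ∝ 1/CL, so new value = 3.18 / 0.6485 = 4.9 ng/mL.

4.9 ng/mL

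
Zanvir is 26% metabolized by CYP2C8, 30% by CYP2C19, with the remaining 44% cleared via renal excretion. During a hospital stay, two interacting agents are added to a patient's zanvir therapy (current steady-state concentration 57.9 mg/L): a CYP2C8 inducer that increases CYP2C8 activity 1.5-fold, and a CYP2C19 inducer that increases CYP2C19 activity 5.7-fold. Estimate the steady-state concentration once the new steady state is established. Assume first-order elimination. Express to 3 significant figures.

22.8 mg/L

The CYP2C8 pathway (26% of clearance) is boosted to 1.5× activity: 0.26 × 1.5 = 0.39.
The CYP2C19 pathway (30% of clearance) increases to 5.7× activity: 0.3 × 5.7 = 1.71.
Non-CYP routes (44%) are unchanged.
New clearance relative to baseline: 0.39 + 1.71 + 0.44 = 2.54.
Steady-state concentration ∝ 1/CL: new value = 57.9 / 2.54 = 22.8 mg/L.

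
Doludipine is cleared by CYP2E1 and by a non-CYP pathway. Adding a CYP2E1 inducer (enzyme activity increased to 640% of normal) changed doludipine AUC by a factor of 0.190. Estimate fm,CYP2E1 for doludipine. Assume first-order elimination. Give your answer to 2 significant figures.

0.79

Let x = fm,CYP2E1. Because AUC ∝ 1/CL, relative clearance rose to 1/0.190 = 5.263.
Only the CYP2E1 route changed, so 5.263 = x·6.4 + (1 − x), giving x = 0.79.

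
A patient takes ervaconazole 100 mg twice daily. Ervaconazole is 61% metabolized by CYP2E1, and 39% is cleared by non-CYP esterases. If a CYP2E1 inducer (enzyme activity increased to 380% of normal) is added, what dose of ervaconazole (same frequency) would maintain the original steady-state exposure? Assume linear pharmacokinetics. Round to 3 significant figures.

CYP2E1: 0.61 × 3.8 = 2.318
Other: 0.39 (unchanged)
CL_new/CL_old = 2.318 + 0.39 = 2.708.
Css,avg = (dose rate)/CL, so holding Css fixed requires dose ∝ CL: 100 × 2.708 = 271 mg.

271 mg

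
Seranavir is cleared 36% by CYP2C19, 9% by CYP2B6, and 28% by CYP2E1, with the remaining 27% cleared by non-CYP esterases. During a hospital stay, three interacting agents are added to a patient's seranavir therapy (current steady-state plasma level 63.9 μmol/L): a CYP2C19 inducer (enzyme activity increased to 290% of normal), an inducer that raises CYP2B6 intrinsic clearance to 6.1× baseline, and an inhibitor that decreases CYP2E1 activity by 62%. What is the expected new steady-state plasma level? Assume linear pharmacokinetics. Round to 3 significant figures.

32.4 μmol/L

The CYP2C19 pathway (36% of clearance) increases to 2.9× activity: 0.36 × 2.9 = 1.044.
The CYP2B6 pathway (9% of clearance) is boosted to 6.1× activity: 0.09 × 6.1 = 0.549.
The CYP2E1 pathway (28% of clearance) drops to 0.38× activity: 0.28 × 0.38 = 0.1064.
Non-CYP routes (27%) are unchanged.
New clearance relative to baseline: 1.044 + 0.549 + 0.1064 + 0.27 = 1.9694.
Dividing the baseline by the relative clearance: 63.9 / 1.9694 = 32.4 μmol/L.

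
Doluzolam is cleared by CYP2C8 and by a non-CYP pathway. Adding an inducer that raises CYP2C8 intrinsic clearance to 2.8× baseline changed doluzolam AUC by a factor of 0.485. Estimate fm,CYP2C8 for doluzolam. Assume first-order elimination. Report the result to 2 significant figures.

Write x for the fraction cleared via CYP2C8. The observed AUC change means clearance rose to 1/0.485 = 2.062 of baseline.
Only the CYP2C8 route changed, so 2.062 = x·2.8 + (1 − x), giving x = 0.59.

0.59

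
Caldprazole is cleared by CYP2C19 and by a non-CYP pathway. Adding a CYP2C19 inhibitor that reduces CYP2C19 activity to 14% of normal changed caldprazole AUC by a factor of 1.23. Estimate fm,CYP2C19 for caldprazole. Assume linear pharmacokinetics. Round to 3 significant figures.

0.217

CL'/CL = 1 / 1.23 = 0.813
0.14·fm + (1 − fm) = 0.813
fm = (0.813 − 1) / (0.14 − 1) = 0.217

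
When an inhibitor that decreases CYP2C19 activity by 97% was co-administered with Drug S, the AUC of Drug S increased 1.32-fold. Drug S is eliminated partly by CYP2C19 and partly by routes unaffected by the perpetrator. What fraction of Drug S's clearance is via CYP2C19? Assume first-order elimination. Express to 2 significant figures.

0.25

Write x for the fraction cleared via CYP2C19. The observed AUC change means clearance fell to 1/1.32 = 0.7576 of baseline.
Setting x·0.03 + (1 − x) = 0.7576 and solving: x = (0.7576 − 1)/(0.03 − 1) = 0.25.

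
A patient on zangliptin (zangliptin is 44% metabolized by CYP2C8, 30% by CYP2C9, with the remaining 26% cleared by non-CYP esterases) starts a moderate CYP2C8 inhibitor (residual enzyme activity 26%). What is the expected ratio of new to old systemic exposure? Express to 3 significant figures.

1.48

The CYP2C8 pathway (44% of clearance) is reduced to 0.26× activity: 0.44 × 0.26 = 0.1144.
CYP2C9 (30%) and the residual 26% are unaffected.
New clearance relative to baseline: 0.1144 + 0.3 + 0.26 = 0.6744.
Since systemic exposure ∝ 1/CL, the ratio is 1 / 0.6744 = 1.48.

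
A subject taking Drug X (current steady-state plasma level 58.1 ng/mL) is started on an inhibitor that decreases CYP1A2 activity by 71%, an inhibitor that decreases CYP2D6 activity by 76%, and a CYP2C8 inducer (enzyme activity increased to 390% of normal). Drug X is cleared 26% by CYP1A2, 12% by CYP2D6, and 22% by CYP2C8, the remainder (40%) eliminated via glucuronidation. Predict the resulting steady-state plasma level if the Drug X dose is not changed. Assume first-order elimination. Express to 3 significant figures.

42.7 ng/mL

The CYP1A2 pathway (26% of clearance) drops to 0.29× activity: 0.26 × 0.29 = 0.0754.
The CYP2D6 pathway (12% of clearance) falls to 0.24× activity: 0.12 × 0.24 = 0.0288.
The CYP2C8 pathway (22% of clearance) is boosted to 3.9× activity: 0.22 × 3.9 = 0.858.
The remaining 40% of clearance is unaffected.
CL_new/CL_old = 0.0754 + 0.0288 + 0.858 + 0.4 = 1.3622.
New steady-state plasma level = 58.1 / 1.3622 = 42.7 ng/mL (concentration scales inversely with clearance).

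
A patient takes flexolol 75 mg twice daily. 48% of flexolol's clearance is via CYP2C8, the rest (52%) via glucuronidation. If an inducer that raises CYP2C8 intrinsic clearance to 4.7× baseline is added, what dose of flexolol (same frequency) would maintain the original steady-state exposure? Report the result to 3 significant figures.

CYP2C8: 0.48 × 4.7 = 2.256
Other: 0.52 (unchanged)
Relative clearance = 2.256 + 0.52 = 2.776.
To maintain the same steady-state level, dose must scale with clearance: new dose = 75 × 2.776 = 208 mg.

208 mg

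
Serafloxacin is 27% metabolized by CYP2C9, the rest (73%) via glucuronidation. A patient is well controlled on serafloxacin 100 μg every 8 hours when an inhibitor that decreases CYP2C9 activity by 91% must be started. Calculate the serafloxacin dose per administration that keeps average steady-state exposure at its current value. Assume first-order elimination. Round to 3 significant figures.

The CYP2C9 pathway (27% of clearance) falls to 0.09× activity: 0.27 × 0.09 = 0.0243.
Non-CYP routes (73%) are unchanged.
CL_new/CL_old = 0.0243 + 0.73 = 0.7543.
Css,avg = (dose rate)/CL, so holding Css fixed requires dose ∝ CL: 100 × 0.7543 = 75.4 μg.

75.4 μg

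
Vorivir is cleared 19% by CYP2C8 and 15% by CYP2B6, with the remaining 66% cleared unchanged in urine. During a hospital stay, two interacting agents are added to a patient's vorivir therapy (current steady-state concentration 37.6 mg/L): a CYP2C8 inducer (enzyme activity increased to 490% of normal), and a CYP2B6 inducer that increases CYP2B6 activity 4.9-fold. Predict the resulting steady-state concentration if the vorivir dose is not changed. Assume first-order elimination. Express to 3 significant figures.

16.2 mg/L

The CYP2C8 pathway (19% of clearance) rises to 4.9× activity: 0.19 × 4.9 = 0.931.
The CYP2B6 pathway (15% of clearance) is boosted to 4.9× activity: 0.15 × 4.9 = 0.735.
Non-CYP routes (66%) are unchanged.
CL_new/CL_old = 0.931 + 0.735 + 0.66 = 2.326.
Steady-state concentration ∝ 1/CL: new value = 37.6 / 2.326 = 16.2 mg/L.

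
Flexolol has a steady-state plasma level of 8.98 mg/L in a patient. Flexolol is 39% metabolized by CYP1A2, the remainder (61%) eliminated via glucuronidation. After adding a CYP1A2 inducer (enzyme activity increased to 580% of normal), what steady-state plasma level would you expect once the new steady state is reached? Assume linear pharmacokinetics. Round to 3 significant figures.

3.13 mg/L

The CYP1A2 pathway (39% of clearance) rises to 5.8× activity: 0.39 × 5.8 = 2.262.
The remaining 61% of clearance is unaffected.
New clearance relative to baseline: 2.262 + 0.61 = 2.872.
With dosing unchanged, steady-state plasma level scales as 1/CL: 8.98 / 2.872 = 3.13 mg/L.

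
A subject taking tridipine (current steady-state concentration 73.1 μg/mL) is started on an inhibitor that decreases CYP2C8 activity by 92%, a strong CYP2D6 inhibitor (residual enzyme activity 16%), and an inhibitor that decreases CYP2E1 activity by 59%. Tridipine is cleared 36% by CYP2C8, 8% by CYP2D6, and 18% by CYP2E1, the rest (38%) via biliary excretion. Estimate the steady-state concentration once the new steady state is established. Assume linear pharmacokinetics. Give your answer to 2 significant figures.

CYP2C8: 0.36 × 0.08 = 0.0288
CYP2D6: 0.08 × 0.16 = 0.0128
CYP2E1: 0.18 × 0.41 = 0.0738
Other: 0.38 (unchanged)
New clearance relative to baseline: 0.0288 + 0.0128 + 0.0738 + 0.38 = 0.4954.
New steady-state concentration = 73.1 / 0.4954 = 1.5 × 10² μg/mL (concentration scales inversely with clearance).

1.5 × 10² μg/mL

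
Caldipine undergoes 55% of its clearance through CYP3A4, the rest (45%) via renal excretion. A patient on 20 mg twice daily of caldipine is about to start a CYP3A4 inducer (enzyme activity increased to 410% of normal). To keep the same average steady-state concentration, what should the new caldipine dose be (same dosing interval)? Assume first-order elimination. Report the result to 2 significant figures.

The CYP3A4 pathway (55% of clearance) increases to 4.1× activity: 0.55 × 4.1 = 2.255.
The remaining 45% of clearance is unaffected.
New clearance relative to baseline: 2.255 + 0.45 = 2.705.
To maintain the same steady-state level, dose must scale with clearance: new dose = 20 × 2.705 = 54 mg.

54 mg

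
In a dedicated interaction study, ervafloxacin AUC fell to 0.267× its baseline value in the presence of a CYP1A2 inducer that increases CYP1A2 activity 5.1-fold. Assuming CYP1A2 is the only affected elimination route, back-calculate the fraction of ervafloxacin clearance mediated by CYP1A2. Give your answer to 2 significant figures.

Write x for the fraction cleared via CYP1A2. The observed AUC change means clearance rose to 1/0.267 = 3.745 of baseline.
Only the CYP1A2 route changed, so 3.745 = x·5.1 + (1 − x), giving x = 0.67.

0.67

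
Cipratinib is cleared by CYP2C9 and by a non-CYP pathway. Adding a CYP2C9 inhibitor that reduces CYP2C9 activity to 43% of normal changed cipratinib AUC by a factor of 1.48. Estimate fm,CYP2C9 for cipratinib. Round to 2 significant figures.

Write x for the fraction cleared via CYP2C9. The observed AUC change means clearance fell to 1/1.48 = 0.6757 of baseline.
Only the CYP2C9 route changed, so 0.6757 = x·0.43 + (1 − x), giving x = 0.57.

0.57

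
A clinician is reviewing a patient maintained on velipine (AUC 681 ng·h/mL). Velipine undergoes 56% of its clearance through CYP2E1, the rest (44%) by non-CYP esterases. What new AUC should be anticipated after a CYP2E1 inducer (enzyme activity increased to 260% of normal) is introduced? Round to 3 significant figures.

CYP2E1: 0.56 × 2.6 = 1.456
Other: 0.44 (unchanged)
CL_new/CL_old = 1.456 + 0.44 = 1.896.
New AUC = baseline ÷ relative clearance = 681 / 1.896 = 359 ng·h/mL.

359 ng·h/mL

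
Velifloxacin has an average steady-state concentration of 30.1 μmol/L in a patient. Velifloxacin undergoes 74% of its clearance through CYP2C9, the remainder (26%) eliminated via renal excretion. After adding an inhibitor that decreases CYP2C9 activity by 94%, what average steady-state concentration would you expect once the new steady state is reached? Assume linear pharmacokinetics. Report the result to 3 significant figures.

98.9 μmol/L

The CYP2C9 pathway (74% of clearance) drops to 0.06× activity: 0.74 × 0.06 = 0.0444.
Non-CYP routes (26%) are unchanged.
Relative clearance = 0.0444 + 0.26 = 0.3044.
With dosing unchanged, average steady-state concentration scales as 1/CL: 30.1 / 0.3044 = 98.9 μmol/L.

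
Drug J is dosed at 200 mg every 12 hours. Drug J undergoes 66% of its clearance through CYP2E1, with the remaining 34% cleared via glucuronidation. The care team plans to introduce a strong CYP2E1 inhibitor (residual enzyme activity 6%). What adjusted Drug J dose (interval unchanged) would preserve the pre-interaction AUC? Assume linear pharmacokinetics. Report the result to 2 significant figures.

76 mg

The CYP2E1 pathway (66% of clearance) falls to 0.06× activity: 0.66 × 0.06 = 0.0396.
The remaining 34% of clearance is unaffected.
CL_new/CL_old = 0.0396 + 0.34 = 0.3796.
Css,avg = (dose rate)/CL, so holding Css fixed requires dose ∝ CL: 200 × 0.3796 = 76 mg.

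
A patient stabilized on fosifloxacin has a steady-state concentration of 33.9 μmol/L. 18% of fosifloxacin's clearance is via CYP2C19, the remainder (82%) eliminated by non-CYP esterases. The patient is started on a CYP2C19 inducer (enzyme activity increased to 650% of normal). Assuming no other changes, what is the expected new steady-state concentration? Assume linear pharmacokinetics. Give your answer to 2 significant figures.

The CYP2C19 pathway (18% of clearance) increases to 6.5× activity: 0.18 × 6.5 = 1.17.
The remaining 82% of clearance is unaffected.
Relative clearance = 1.17 + 0.82 = 1.99.
Steady-state concentration ∝ 1/CL, so new value = 33.9 / 1.99 = 17 μmol/L.

17 μmol/L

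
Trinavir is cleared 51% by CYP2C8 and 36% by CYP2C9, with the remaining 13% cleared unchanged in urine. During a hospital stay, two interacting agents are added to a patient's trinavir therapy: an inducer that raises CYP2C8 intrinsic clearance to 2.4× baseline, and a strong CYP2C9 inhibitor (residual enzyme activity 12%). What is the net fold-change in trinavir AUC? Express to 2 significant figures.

0.72

The CYP2C8 pathway (51% of clearance) increases to 2.4× activity: 0.51 × 2.4 = 1.224.
The CYP2C9 pathway (36% of clearance) falls to 0.12× activity: 0.36 × 0.12 = 0.0432.
Non-CYP routes (13%) are unchanged.
Relative clearance = 1.224 + 0.0432 + 0.13 = 1.3972.
Net AUC ratio = 1 / 1.3972 = 0.72.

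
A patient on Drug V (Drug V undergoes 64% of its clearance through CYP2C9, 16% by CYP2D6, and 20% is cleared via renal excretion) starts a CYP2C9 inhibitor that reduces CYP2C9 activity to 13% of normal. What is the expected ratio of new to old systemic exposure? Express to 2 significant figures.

CYP2C9: 0.64 × 0.13 = 0.0832
CYP2D6: 0.16 (unchanged)
Other: 0.2 (unchanged)
CL_new/CL_old = 0.0832 + 0.16 + 0.2 = 0.4432.
Since systemic exposure ∝ 1/CL, the ratio is 1 / 0.4432 = 2.3.

2.3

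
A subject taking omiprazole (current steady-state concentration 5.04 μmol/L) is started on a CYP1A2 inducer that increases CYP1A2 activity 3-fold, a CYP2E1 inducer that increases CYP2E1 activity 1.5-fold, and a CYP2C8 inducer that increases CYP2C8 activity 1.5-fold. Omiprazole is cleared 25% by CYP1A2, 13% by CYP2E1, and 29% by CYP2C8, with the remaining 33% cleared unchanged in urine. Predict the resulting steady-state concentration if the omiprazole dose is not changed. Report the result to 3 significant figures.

The CYP1A2 pathway (25% of clearance) is boosted to 3× activity: 0.25 × 3 = 0.75.
The CYP2E1 pathway (13% of clearance) is boosted to 1.5× activity: 0.13 × 1.5 = 0.195.
The CYP2C8 pathway (29% of clearance) is boosted to 1.5× activity: 0.29 × 1.5 = 0.435.
Non-CYP routes (33%) are unchanged.
CL_new/CL_old = 0.75 + 0.195 + 0.435 + 0.33 = 1.71.
New steady-state concentration = 5.04 / 1.71 = 2.95 μmol/L (concentration scales inversely with clearance).

2.95 μmol/L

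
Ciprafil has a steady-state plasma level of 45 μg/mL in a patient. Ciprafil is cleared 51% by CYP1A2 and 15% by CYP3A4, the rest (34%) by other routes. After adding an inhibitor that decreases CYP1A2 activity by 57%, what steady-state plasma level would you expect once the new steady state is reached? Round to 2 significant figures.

The CYP1A2 pathway (51% of clearance) is reduced to 0.43× activity: 0.51 × 0.43 = 0.2193.
CYP3A4 (15%) and the residual 34% are unaffected.
Relative clearance = 0.2193 + 0.15 + 0.34 = 0.7093.
Steady-state plasma level ∝ 1/CL, so new value = 45 / 0.7093 = 63 μg/mL.

63 μg/mL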